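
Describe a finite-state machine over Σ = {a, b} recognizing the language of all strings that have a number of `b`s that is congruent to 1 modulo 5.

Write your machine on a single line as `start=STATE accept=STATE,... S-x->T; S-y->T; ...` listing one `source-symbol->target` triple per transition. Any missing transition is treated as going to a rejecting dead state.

The only thing that matters is how many `b`s have appeared, reduced mod 5. Use one state per residue: q0 for 0, …, q4 for 4. Reading `b` moves to the next residue; anything else stays put. q1 is accepting.
With 5 states:
        a   b  
>  q0   q0  q1 
 * q1   q1  q2 
   q2   q2  q3 
   q3   q3  q4 
   q4   q4  q0 
(> = start, * = accepting)

start=q0; accept=q1; q0-a->q0; q0-b->q1; q1-a->q1; q1-b->q2; q2-a->q2; q2-b->q3; q3-a->q3; q3-b->q4; q4-a->q4; q4-b->q0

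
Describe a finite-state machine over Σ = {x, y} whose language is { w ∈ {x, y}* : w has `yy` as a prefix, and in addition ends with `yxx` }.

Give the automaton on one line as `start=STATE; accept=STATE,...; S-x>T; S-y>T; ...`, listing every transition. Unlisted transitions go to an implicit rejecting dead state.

Run two small machines in parallel and take their product. One (4 states) tracks whether the input so far still matches the prefix `yy`; the other (4 states) tracks how much of the suffix `yxx` has currently been matched. Each combined state is a pair, one component from each; accept when both components accept.
A 10-state machine:
        x   y  
>  s0   s1  s2 
   s1   s1  s3 
   s2   s4  s5 
   s3   s4  s3 
   s4   s6  s3 
   s5   s7  s5 
   s6   s1  s3 
   s7   s8  s5 
 * s8   s9  s5 
   s9   s9  s5 
(> = start, * = accepting)

start=s0; accept=s8; s0-x>s1; s0-y>s2; s1-x>s1; s1-y>s3; s2-x>s4; s2-y>s5; s3-x>s4; s3-y>s3; s4-x>s6; s4-y>s3; s5-x>s7; s5-y>s5; s6-x>s1; s6-y>s3; s7-x>s8; s7-y>s5; s8-x>s9; s8-y>s5; s9-x>s9; s9-y>s5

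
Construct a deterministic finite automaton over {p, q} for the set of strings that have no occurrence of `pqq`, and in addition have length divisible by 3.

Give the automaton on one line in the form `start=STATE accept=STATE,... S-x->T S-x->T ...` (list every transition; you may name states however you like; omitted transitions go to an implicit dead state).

Handle the two conditions separately and then intersect. One (4 states) tracks partial matches of the forbidden pattern `pqq`; the other (3 states) tracks the input length modulo 3. Each combined state is a pair, one component from each; accept when both components accept.
A 12-state machine:
          p    q  
>* s0     s1   s2 
   s1     s3   s4 
   s2     s3   s5 
   s3     s6   s7 
   s4     s6   s8 
   s5     s6   s0 
 * s6     s1   s9 
 * s7     s1  s10 
   s8    s10  s10 
   s9     s3  s11 
   s10   s11  s11 
   s11    s8   s8 
(> = start, * = accepting)

start=s0 accept=s0,s6,s7 s0-p->s1 s0-q->s2 s1-p->s3 s1-q->s4 s2-p->s3 s2-q->s5 s3-p->s6 s3-q->s7 s4-p->s6 s4-q->s8 s5-p->s6 s5-q->s0 s6-p->s1 s6-q->s9 s7-p->s1 s7-q->s10 s8-p->s10 s8-q->s10 s9-p->s3 s9-q->s11 s10-p->s11 s10-q->s11 s11-p->s8 s11-q->s8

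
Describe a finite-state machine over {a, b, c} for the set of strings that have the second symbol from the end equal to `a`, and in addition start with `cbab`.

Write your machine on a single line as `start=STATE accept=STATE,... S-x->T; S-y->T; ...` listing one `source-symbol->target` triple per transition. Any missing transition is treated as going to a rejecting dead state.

start=s0; accept=s5,s8; s0-a->s1; s0-b->s1; s0-c->s2; s1-a->s1; s1-b->s1; s1-c->s1; s2-a->s1; s2-b->s3; s2-c->s1; s3-a->s4; s3-b->s1; s3-c->s1; s4-a->s1; s4-b->s5; s4-c->s1; s5-a->s6; s5-b->s7; s5-c->s7; s6-a->s8; s6-b->s5; s6-c->s5; s7-a->s6; s7-b->s7; s7-c->s7; s8-a->s8; s8-b->s5; s8-c->s5

Handle the two conditions separately and then intersect. One (13 states) tracks the last 2 symbols read; the other (6 states) tracks whether the input so far still matches the prefix `cbab`. Each combined state is a pair, one component from each; accept when both components accept. Equivalent product states are then merged.
With 9 states:
        a   b   c  
>  s0   s1  s1  s2 
   s1   s1  s1  s1 
   s2   s1  s3  s1 
   s3   s4  s1  s1 
   s4   s1  s5  s1 
 * s5   s6  s7  s7 
   s6   s8  s5  s5 
   s7   s6  s7  s7 
 * s8   s8  s5  s5 
(> = start, * = accepting)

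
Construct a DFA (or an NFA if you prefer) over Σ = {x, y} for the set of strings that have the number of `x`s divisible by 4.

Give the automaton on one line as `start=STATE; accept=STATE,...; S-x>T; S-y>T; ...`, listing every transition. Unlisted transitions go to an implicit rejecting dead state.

The only thing that matters is how many `x`s have appeared, reduced mod 4. Use one state per residue: S0 for 0, …, S3 for 3. Reading `x` moves to the next residue; anything else stays put. S0 is accepting.
With 4 states:
        x   y  
>* S0   S1  S0 
   S1   S2  S1 
   S2   S3  S2 
   S3   S0  S3 
(> = start, * = accepting)

start=S0; accept=S0; S0-x>S1; S0-y>S0; S1-x>S2; S1-y>S1; S2-x>S3; S2-y>S2; S3-x>S0; S3-y>S3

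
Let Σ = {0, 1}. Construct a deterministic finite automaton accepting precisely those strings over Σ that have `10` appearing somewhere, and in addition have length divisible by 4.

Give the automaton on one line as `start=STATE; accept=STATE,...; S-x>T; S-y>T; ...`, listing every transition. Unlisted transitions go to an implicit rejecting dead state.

start=S0; accept=S10; S0-0>S1; S0-1>S2; S1-0>S3; S1-1>S4; S2-0>S5; S2-1>S4; S3-0>S6; S3-1>S7; S4-0>S8; S4-1>S7; S5-0>S8; S5-1>S8; S6-0>S0; S6-1>S9; S7-0>S10; S7-1>S9; S8-0>S10; S8-1>S10; S9-0>S11; S9-1>S2; S10-0>S11; S10-1>S11; S11-0>S5; S11-1>S5

Run two small machines in parallel and take their product. One (3 states) tracks whether and how much of `10` has been seen; the other (4 states) tracks the input length modulo 4. Each combined state is a pair, one component from each; accept when both components accept.
12 states suffice.
          0    1  
>  S0     S1   S2 
   S1     S3   S4 
   S2     S5   S4 
   S3     S6   S7 
   S4     S8   S7 
   S5     S8   S8 
   S6     S0   S9 
   S7    S10   S9 
   S8    S10  S10 
   S9    S11   S2 
 * S10   S11  S11 
   S11    S5   S5 
(> = start, * = accepting)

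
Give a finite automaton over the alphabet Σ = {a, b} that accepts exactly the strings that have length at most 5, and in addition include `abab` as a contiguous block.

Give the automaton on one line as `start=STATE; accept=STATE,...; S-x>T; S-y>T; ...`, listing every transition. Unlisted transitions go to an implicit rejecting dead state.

start=q0; accept=q9,q10; q0-a>q1; q0-b>q2; q1-a>q3; q1-b>q4; q2-a>q3; q2-b>q5; q3-a>q5; q3-b>q6; q4-a>q7; q4-b>q5; q5-a>q5; q5-b>q5; q6-a>q8; q6-b>q5; q7-a>q5; q7-b>q9; q8-a>q5; q8-b>q10; q9-a>q10; q9-b>q10; q10-a>q5; q10-b>q5

Run two small machines in parallel and take their product. The first has 7 states tracking the input length, saturating at 6; the second has 5 states tracking whether and how much of `abab` has been seen. A product state is a pair (one from each), accepting exactly when both do. Minimizing collapses redundant product states.
11 states suffice.
          a    b  
>  q0     q1   q2 
   q1     q3   q4 
   q2     q3   q5 
   q3     q5   q6 
   q4     q7   q5 
   q5     q5   q5 
   q6     q8   q5 
   q7     q5   q9 
   q8     q5  q10 
 * q9    q10  q10 
 * q10    q5   q5 
(> = start, * = accepting)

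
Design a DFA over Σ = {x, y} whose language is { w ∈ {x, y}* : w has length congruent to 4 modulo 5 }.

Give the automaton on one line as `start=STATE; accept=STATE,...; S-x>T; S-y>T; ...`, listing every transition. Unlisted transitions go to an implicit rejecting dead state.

Count input length modulo 5: every symbol advances one step around the cycle q0 → q1 → q2 → q3 → q4 → q0. Accept at q4.
5 states suffice.
        x   y  
>  q0   q1  q1 
   q1   q2  q2 
   q2   q3  q3 
   q3   q4  q4 
 * q4   q0  q0 
(> = start, * = accepting)

start=q0; accept=q4; q0-x>q1; q0-y>q1; q1-x>q2; q1-y>q2; q2-x>q3; q2-y>q3; q3-x>q4; q3-y>q4; q4-x>q0; q4-y>q0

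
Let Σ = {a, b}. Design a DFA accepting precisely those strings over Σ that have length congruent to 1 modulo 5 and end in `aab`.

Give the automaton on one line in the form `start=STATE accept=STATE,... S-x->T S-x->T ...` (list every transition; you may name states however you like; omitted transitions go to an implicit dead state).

Handle the two conditions separately and then intersect. The first has 5 states tracking the input length modulo 5; the second has 4 states tracking how much of the suffix `aab` has currently been matched. A product state is a pair (one from each), accepting exactly when both do. Equivalent product states are then merged.
8 states suffice.
        a   b  
>  s0   s1  s1 
   s1   s2  s2 
   s2   s3  s3 
   s3   s4  s5 
   s4   s6  s0 
   s5   s0  s0 
   s6   s1  s7 
 * s7   s2  s2 
(> = start, * = accepting)

start=s0 accept=s7 s0-a->s1 s0-b->s1 s1-a->s2 s1-b->s2 s2-a->s3 s2-b->s3 s3-a->s4 s3-b->s5 s4-a->s6 s4-b->s0 s5-a->s0 s5-b->s0 s6-a->s1 s6-b->s7 s7-a->s2 s7-b->s2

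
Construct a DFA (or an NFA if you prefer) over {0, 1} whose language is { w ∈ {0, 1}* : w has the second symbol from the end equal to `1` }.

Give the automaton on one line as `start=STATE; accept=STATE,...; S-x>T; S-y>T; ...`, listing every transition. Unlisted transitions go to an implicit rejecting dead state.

start=S0; accept=S5,S6; S0-0>S1; S0-1>S2; S1-0>S3; S1-1>S4; S2-0>S5; S2-1>S6; S3-0>S3; S3-1>S4; S4-0>S5; S4-1>S6; S5-0>S3; S5-1>S4; S6-0>S5; S6-1>S6

A DFA must remember the last 2 symbols (since which symbol is second-to-last isn't known until the input ends). Use one state per possible window of the last ≤2 symbols; accept from those whose window starts with `1`.
        0   1  
>  S0   S1  S2 
   S1   S3  S4 
   S2   S5  S6 
   S3   S3  S4 
   S4   S5  S6 
 * S5   S3  S4 
 * S6   S5  S6 
(> = start, * = accepting)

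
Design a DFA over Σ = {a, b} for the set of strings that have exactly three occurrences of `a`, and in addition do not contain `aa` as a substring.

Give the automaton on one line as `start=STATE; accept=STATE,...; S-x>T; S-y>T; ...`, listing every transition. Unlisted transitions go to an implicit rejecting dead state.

start=q0; accept=q6; q0-a>q1; q0-b>q0; q1-a>q2; q1-b>q3; q2-a>q2; q2-b>q2; q3-a>q4; q3-b>q3; q4-a>q2; q4-b>q5; q5-a>q6; q5-b>q5; q6-a>q2; q6-b>q6

Run two small machines in parallel and take their product. The first has 5 states tracking the count of `a`s, saturating at 4; the second has 3 states tracking partial matches of the forbidden pattern `aa`. A product state is a pair (one from each), accepting exactly when both do. Equivalent product states are then merged.
7 states suffice.
        a   b  
>  q0   q1  q0 
   q1   q2  q3 
   q2   q2  q2 
   q3   q4  q3 
   q4   q2  q5 
   q5   q6  q5 
 * q6   q2  q6 
(> = start, * = accepting)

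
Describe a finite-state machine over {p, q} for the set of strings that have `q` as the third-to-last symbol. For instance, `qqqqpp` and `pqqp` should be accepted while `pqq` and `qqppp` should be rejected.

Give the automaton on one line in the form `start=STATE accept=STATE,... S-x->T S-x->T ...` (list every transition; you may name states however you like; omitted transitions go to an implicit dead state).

A DFA must remember the last 3 symbols (since which symbol is third-to-last isn't known until the input ends). Use one state per possible window of the last ≤3 symbols; accept from those whose window starts with `q`.
With 15 states:
          p    q  
>  S0     S1   S2 
   S1     S3   S4 
   S2     S5   S6 
   S3     S7   S8 
   S4     S9  S10 
   S5    S11  S12 
   S6    S13  S14 
   S7     S7   S8 
   S8     S9  S10 
   S9    S11  S12 
   S10   S13  S14 
 * S11    S7   S8 
 * S12    S9  S10 
 * S13   S11  S12 
 * S14   S13  S14 
(> = start, * = accepting)

start=S0 accept=S11,S12,S13,S14 S0-p->S1 S0-q->S2 S1-p->S3 S1-q->S4 S2-p->S5 S2-q->S6 S3-p->S7 S3-q->S8 S4-p->S9 S4-q->S10 S5-p->S11 S5-q->S12 S6-p->S13 S6-q->S14 S7-p->S7 S7-q->S8 S8-p->S9 S8-q->S10 S9-p->S11 S9-q->S12 S10-p->S13 S10-q->S14 S11-p->S7 S11-q->S8 S12-p->S9 S12-q->S10 S13-p->S11 S13-q->S12 S14-p->S13 S14-q->S14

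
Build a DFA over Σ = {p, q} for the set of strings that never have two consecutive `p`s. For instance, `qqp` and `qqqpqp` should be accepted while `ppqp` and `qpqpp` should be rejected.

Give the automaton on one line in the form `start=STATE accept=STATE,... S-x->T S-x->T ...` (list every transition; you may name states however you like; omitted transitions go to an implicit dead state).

start=s0 accept=s0,s1 s0-p->s1 s0-q->s0 s1-p->s2 s1-q->s0 s2-p->s2 s2-q->s2

Track partial matches of the forbidden pattern `pp`. State s2 is a dead state reached once `pp` has occurred; every other state accepts. s0 means no part of `pp` is currently matched.
3 states suffice.
        p   q  
>* s0   s1  s0 
 * s1   s2  s0 
   s2   s2  s2 
(> = start, * = accepting)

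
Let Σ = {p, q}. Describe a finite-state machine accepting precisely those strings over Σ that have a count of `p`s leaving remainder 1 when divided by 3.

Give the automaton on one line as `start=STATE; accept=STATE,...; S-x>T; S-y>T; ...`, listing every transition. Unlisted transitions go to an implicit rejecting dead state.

The only thing that matters is how many `p`s have appeared, reduced mod 3. Use one state per residue: A for 0, …, C for 2. Reading `p` moves to the next residue; anything else stays put. B is accepting.
3 states suffice.
       p  q 
>  A   B  A 
 * B   C  B 
   C   A  C 
(> = start, * = accepting)

start=A; accept=B; A-p>B; A-q>A; B-p>C; B-q>B; C-p>A; C-q>C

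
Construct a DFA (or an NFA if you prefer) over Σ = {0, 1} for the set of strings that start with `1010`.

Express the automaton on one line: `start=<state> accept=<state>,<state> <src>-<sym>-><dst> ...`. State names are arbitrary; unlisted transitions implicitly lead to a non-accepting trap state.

start=s0 accept=s4 s0-0->s5 s0-1->s1 s1-0->s2 s1-1->s5 s2-0->s5 s2-1->s3 s3-0->s4 s3-1->s5 s4-0->s4 s4-1->s4 s5-0->s5 s5-1->s5

Walk along `1010` while the input agrees: from s0 take `1` to s1, and so on. Any deviation drops to the rejecting sink s5. Once s4 is reached the prefix is confirmed and every continuation is accepted.
6 states suffice.
        0   1  
>  s0   s5  s1 
   s1   s2  s5 
   s2   s5  s3 
   s3   s4  s5 
 * s4   s4  s4 
   s5   s5  s5 
(> = start, * = accepting)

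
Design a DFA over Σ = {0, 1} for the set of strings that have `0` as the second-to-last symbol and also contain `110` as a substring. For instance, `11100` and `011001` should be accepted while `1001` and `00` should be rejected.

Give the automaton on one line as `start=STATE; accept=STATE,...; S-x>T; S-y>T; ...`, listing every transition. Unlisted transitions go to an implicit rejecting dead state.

start=s0; accept=s8,s9; s0-0>s1; s0-1>s2; s1-0>s3; s1-1>s4; s2-0>s5; s2-1>s6; s3-0>s3; s3-1>s4; s4-0>s5; s4-1>s6; s5-0>s3; s5-1>s4; s6-0>s7; s6-1>s6; s7-0>s8; s7-1>s9; s8-0>s8; s8-1>s9; s9-0>s7; s9-1>s10; s10-0>s7; s10-1>s10

Build one automaton per condition and run them in lockstep. One (7 states) tracks the last 2 symbols read; the other (4 states) tracks whether and how much of `110` has been seen. Each combined state is a pair, one component from each; accept when both components accept.
An 11-state machine:
          0    1  
>  s0     s1   s2 
   s1     s3   s4 
   s2     s5   s6 
   s3     s3   s4 
   s4     s5   s6 
   s5     s3   s4 
   s6     s7   s6 
   s7     s8   s9 
 * s8     s8   s9 
 * s9     s7  s10 
   s10    s7  s10 
(> = start, * = accepting)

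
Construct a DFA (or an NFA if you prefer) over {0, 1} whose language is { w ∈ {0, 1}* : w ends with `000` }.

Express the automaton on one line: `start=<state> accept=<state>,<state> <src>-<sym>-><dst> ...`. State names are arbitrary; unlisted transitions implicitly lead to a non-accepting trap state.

Remember how much of `000` the current input suffix matches. State S0 means no match yet; S1 means the last symbol is `0`; S2 means the last 2 symbols are `00`; S3 means the last 3 symbols are `000`. Only S3 accepts. On a mismatch, fall back to the longest proper suffix that is still a prefix of `000`.
        0   1  
>  S0   S1  S0 
   S1   S2  S0 
   S2   S3  S0 
 * S3   S3  S0 
(> = start, * = accepting)

start=S0 accept=S3 S0-0->S1 S0-1->S0 S1-0->S2 S1-1->S0 S2-0->S3 S2-1->S0 S3-0->S3 S3-1->S0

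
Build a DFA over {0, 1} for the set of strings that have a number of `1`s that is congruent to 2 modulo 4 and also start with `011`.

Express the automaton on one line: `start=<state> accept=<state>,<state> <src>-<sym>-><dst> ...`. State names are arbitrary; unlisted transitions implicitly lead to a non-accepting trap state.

start=q0 accept=q6 q0-0->q1 q0-1->q2 q1-0->q3 q1-1->q4 q2-0->q2 q2-1->q5 q3-0->q3 q3-1->q2 q4-0->q2 q4-1->q6 q5-0->q5 q5-1->q7 q6-0->q6 q6-1->q8 q7-0->q7 q7-1->q3 q8-0->q8 q8-1->q9 q9-0->q9 q9-1->q10 q10-0->q10 q10-1->q6

Build one automaton per condition and run them in lockstep. One (4 states) tracks the count of `1`s modulo 4; the other (5 states) tracks whether the input so far still matches the prefix `011`. Each combined state is a pair, one component from each; accept when both components accept.
An 11-state machine:
          0    1  
>  q0     q1   q2 
   q1     q3   q4 
   q2     q2   q5 
   q3     q3   q2 
   q4     q2   q6 
   q5     q5   q7 
 * q6     q6   q8 
   q7     q7   q3 
   q8     q8   q9 
   q9     q9  q10 
   q10   q10   q6 
(> = start, * = accepting)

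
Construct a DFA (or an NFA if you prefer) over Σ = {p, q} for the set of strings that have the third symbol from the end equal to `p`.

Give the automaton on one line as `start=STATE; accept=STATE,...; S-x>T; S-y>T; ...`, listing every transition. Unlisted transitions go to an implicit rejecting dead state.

start=s0; accept=s7,s8,s9,s10; s0-p>s1; s0-q>s2; s1-p>s3; s1-q>s4; s2-p>s5; s2-q>s6; s3-p>s7; s3-q>s8; s4-p>s9; s4-q>s10; s5-p>s11; s5-q>s12; s6-p>s13; s6-q>s14; s7-p>s7; s7-q>s8; s8-p>s9; s8-q>s10; s9-p>s11; s9-q>s12; s10-p>s13; s10-q>s14; s11-p>s7; s11-q>s8; s12-p>s9; s12-q>s10; s13-p>s11; s13-q>s12; s14-p>s13; s14-q>s14

A DFA must remember the last 3 symbols (since which symbol is third-to-last isn't known until the input ends). Use one state per possible window of the last ≤3 symbols; accept from those whose window starts with `p`.
15 states suffice.
          p    q  
>  s0     s1   s2 
   s1     s3   s4 
   s2     s5   s6 
   s3     s7   s8 
   s4     s9  s10 
   s5    s11  s12 
   s6    s13  s14 
 * s7     s7   s8 
 * s8     s9  s10 
 * s9    s11  s12 
 * s10   s13  s14 
   s11    s7   s8 
   s12    s9  s10 
   s13   s11  s12 
   s14   s13  s14 
(> = start, * = accepting)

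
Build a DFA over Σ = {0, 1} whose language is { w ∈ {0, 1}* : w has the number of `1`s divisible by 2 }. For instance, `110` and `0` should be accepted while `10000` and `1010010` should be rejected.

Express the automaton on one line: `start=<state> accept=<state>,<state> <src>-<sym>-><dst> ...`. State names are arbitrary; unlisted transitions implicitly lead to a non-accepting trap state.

start=q0 accept=q0 q0-0->q0 q0-1->q1 q1-0->q1 q1-1->q0

The only thing that matters is how many `1`s have appeared, reduced mod 2. Use one state per residue: q0 for 0, …, q1 for 1. Reading `1` moves to the next residue; anything else stays put. q0 is accepting.
2 states suffice.
        0   1  
>* q0   q0  q1 
   q1   q1  q0 
(> = start, * = accepting)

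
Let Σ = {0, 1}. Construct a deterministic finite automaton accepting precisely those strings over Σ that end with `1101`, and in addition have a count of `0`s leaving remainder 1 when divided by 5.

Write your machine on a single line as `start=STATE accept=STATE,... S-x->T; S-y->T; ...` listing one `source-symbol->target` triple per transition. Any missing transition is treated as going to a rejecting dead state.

start=A; accept=I; A-0->B; A-1->C; B-0->D; B-1->B; C-0->B; C-1->E; D-0->F; D-1->D; E-0->G; E-1->E; F-0->H; F-1->F; G-0->D; G-1->I; H-0->A; H-1->H; I-0->D; I-1->B

Handle the two conditions separately and then intersect. The first has 5 states tracking how much of the suffix `1101` has currently been matched; the second has 5 states tracking the count of `0`s modulo 5. A product state is a pair (one from each), accepting exactly when both do. Equivalent product states are then merged.
9 states suffice.
       0  1 
>  A   B  C 
   B   D  B 
   C   B  E 
   D   F  D 
   E   G  E 
   F   H  F 
   G   D  I 
   H   A  H 
 * I   D  B 
(> = start, * = accepting)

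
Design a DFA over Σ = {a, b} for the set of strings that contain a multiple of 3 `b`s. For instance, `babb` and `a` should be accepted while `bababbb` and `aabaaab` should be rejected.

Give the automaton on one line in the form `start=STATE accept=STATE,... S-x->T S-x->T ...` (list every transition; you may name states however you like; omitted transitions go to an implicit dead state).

start=q0 accept=q0 q0-a->q0 q0-b->q1 q1-a->q1 q1-b->q2 q2-a->q2 q2-b->q0

Keep the running count of `b`s modulo 3: each `b` advances along the cycle q0 → q1 → q2 → q0 while other symbols loop. Accept at q0.
3 states suffice.
        a   b  
>* q0   q0  q1 
   q1   q1  q2 
   q2   q2  q0 
(> = start, * = accepting)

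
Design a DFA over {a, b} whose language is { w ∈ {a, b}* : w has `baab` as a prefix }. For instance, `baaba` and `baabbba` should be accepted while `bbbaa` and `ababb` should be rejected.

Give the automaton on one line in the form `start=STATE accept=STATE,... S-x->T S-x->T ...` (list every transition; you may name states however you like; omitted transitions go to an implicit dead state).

Walk along `baab` while the input agrees: from S0 take `b` to S1, and so on. Any deviation drops to the rejecting sink S5. Once S4 is reached the prefix is confirmed and every continuation is accepted.
A 6-state machine:
        a   b  
>  S0   S5  S1 
   S1   S2  S5 
   S2   S3  S5 
   S3   S5  S4 
 * S4   S4  S4 
   S5   S5  S5 
(> = start, * = accepting)

start=S0 accept=S4 S0-a->S5 S0-b->S1 S1-a->S2 S1-b->S5 S2-a->S3 S2-b->S5 S3-a->S5 S3-b->S4 S4-a->S4 S4-b->S4 S5-a->S5 S5-b->S5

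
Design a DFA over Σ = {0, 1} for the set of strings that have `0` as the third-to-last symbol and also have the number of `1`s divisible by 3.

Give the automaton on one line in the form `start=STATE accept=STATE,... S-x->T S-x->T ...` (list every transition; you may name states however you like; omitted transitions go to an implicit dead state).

start=q0 accept=q6,q9,q12,q13 q0-0->q1 q0-1->q2 q1-0->q3 q1-1->q2 q2-0->q4 q2-1->q5 q3-0->q6 q3-1->q2 q4-0->q4 q4-1->q7 q5-0->q8 q5-1->q0 q6-0->q6 q6-1->q2 q7-0->q8 q7-1->q9 q8-0->q10 q8-1->q11 q9-0->q1 q9-1->q2 q10-0->q10 q10-1->q12 q11-0->q13 q11-1->q2 q12-0->q13 q12-1->q2 q13-0->q3 q13-1->q2

Build one automaton per condition and run them in lockstep. One (15 states) tracks the last 3 symbols read; the other (3 states) tracks the count of `1`s modulo 3. Each combined state is a pair, one component from each; accept when both components accept. Equivalent product states are then merged.
          0    1  
>  q0     q1   q2 
   q1     q3   q2 
   q2     q4   q5 
   q3     q6   q2 
   q4     q4   q7 
   q5     q8   q0 
 * q6     q6   q2 
   q7     q8   q9 
   q8    q10  q11 
 * q9     q1   q2 
   q10   q10  q12 
   q11   q13   q2 
 * q12   q13   q2 
 * q13    q3   q2 
(> = start, * = accepting)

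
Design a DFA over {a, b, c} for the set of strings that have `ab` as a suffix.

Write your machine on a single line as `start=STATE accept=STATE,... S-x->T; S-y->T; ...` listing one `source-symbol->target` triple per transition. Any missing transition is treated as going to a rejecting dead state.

start=S0; accept=S2; S0-a->S1; S0-b->S0; S0-c->S0; S1-a->S1; S1-b->S2; S1-c->S0; S2-a->S1; S2-b->S0; S2-c->S0

Let each state record the length of the longest suffix of the input read so far that is also a prefix of `ab`. S1 means the last symbol is `a`; S2 means the last 2 symbols are `ab`. Accept only at S2, where the string currently ends in `ab`.
With 3 states:
        a   b   c  
>  S0   S1  S0  S0 
   S1   S1  S2  S0 
 * S2   S1  S0  S0 
(> = start, * = accepting)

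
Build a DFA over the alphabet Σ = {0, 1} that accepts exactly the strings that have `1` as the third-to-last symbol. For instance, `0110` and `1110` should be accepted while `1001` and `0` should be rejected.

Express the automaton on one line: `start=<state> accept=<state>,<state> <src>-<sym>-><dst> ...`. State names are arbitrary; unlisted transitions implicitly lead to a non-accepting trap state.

start=s0 accept=s11,s12,s13,s14 s0-0->s1 s0-1->s2 s1-0->s3 s1-1->s4 s2-0->s5 s2-1->s6 s3-0->s7 s3-1->s8 s4-0->s9 s4-1->s10 s5-0->s11 s5-1->s12 s6-0->s13 s6-1->s14 s7-0->s7 s7-1->s8 s8-0->s9 s8-1->s10 s9-0->s11 s9-1->s12 s10-0->s13 s10-1->s14 s11-0->s7 s11-1->s8 s12-0->s9 s12-1->s10 s13-0->s11 s13-1->s12 s14-0->s13 s14-1->s14

Because acceptance depends on a position counted from the end, the machine has to buffer the most recent 3 symbols. Make each state the string of the last up-to-3 symbols read; on input `x` shift the window left and append `x`. Accept when the buffered window has length 3 and begins with `1`.
15 states suffice.
          0    1  
>  s0     s1   s2 
   s1     s3   s4 
   s2     s5   s6 
   s3     s7   s8 
   s4     s9  s10 
   s5    s11  s12 
   s6    s13  s14 
   s7     s7   s8 
   s8     s9  s10 
   s9    s11  s12 
   s10   s13  s14 
 * s11    s7   s8 
 * s12    s9  s10 
 * s13   s11  s12 
 * s14   s13  s14 
(> = start, * = accepting)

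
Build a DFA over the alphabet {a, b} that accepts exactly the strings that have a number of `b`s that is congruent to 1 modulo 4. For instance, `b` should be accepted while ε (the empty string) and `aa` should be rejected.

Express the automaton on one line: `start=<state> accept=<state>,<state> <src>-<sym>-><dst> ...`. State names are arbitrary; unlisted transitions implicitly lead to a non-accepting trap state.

Keep the running count of `b`s modulo 4: each `b` advances along the cycle q0 → q1 → q2 → q3 → q0 while other symbols loop. Accept at q1.
        a   b  
>  q0   q0  q1 
 * q1   q1  q2 
   q2   q2  q3 
   q3   q3  q0 
(> = start, * = accepting)

start=q0 accept=q1 q0-a->q0 q0-b->q1 q1-a->q1 q1-b->q2 q2-a->q2 q2-b->q3 q3-a->q3 q3-b->q0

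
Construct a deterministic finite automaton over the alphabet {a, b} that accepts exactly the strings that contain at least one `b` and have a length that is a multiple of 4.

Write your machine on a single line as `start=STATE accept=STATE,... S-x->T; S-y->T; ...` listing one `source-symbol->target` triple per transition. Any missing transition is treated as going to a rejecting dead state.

start=s0; accept=s7; s0-a->s1; s0-b->s2; s1-a->s3; s1-b->s4; s2-a->s4; s2-b->s4; s3-a->s5; s3-b->s6; s4-a->s6; s4-b->s6; s5-a->s0; s5-b->s7; s6-a->s7; s6-b->s7; s7-a->s2; s7-b->s2

Build one automaton per condition and run them in lockstep. The first has 3 states tracking the count of `b`s, saturating at 2; the second has 4 states tracking the input length modulo 4. A product state is a pair (one from each), accepting exactly when both do. Equivalent product states are then merged.
An 8-state machine:
        a   b  
>  s0   s1  s2 
   s1   s3  s4 
   s2   s4  s4 
   s3   s5  s6 
   s4   s6  s6 
   s5   s0  s7 
   s6   s7  s7 
 * s7   s2  s2 
(> = start, * = accepting)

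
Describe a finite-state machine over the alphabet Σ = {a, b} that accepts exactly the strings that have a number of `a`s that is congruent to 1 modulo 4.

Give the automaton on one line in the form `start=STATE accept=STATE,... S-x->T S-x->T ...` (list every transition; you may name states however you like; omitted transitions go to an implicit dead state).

start=q0 accept=q1 q0-a->q1 q0-b->q0 q1-a->q2 q1-b->q1 q2-a->q3 q2-b->q2 q3-a->q0 q3-b->q3

The only thing that matters is how many `a`s have appeared, reduced mod 4. Use one state per residue: q0 for 0, …, q3 for 3. Reading `a` moves to the next residue; anything else stays put. q1 is accepting.
A 4-state machine:
        a   b  
>  q0   q1  q0 
 * q1   q2  q1 
   q2   q3  q2 
   q3   q0  q3 
(> = start, * = accepting)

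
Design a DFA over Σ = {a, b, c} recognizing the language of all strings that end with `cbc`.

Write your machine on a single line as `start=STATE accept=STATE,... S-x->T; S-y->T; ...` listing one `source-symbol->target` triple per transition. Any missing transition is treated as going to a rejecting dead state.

Let each state record the length of the longest suffix of the input read so far that is also a prefix of `cbc`. q1 means the last symbol is `c`; q2 means the last 2 symbols are `cb`; q3 means the last 3 symbols are `cbc`. Accept only at q3, where the string currently ends in `cbc`.
With 4 states:
        a   b   c  
>  q0   q0  q0  q1 
   q1   q0  q2  q1 
   q2   q0  q0  q3 
 * q3   q0  q2  q1 
(> = start, * = accepting)

start=q0; accept=q3; q0-a->q0; q0-b->q0; q0-c->q1; q1-a->q0; q1-b->q2; q1-c->q1; q2-a->q0; q2-b->q0; q2-c->q3; q3-a->q0; q3-b->q2; q3-c->q1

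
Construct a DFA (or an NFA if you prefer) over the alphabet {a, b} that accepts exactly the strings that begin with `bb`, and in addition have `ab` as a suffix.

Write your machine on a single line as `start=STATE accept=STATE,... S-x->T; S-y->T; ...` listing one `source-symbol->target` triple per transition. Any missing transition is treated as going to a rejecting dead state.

start=s0; accept=s7; s0-a->s1; s0-b->s2; s1-a->s1; s1-b->s3; s2-a->s1; s2-b->s4; s3-a->s1; s3-b->s5; s4-a->s6; s4-b->s4; s5-a->s1; s5-b->s5; s6-a->s6; s6-b->s7; s7-a->s6; s7-b->s4

Handle the two conditions separately and then intersect. The first has 4 states tracking whether the input so far still matches the prefix `bb`; the second has 3 states tracking how much of the suffix `ab` has currently been matched. A product state is a pair (one from each), accepting exactly when both do.
With 8 states:
        a   b  
>  s0   s1  s2 
   s1   s1  s3 
   s2   s1  s4 
   s3   s1  s5 
   s4   s6  s4 
   s5   s1  s5 
   s6   s6  s7 
 * s7   s6  s4 
(> = start, * = accepting)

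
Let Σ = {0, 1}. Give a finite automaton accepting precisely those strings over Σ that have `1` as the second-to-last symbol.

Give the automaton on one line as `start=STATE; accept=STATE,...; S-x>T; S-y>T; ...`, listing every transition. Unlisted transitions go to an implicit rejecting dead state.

A DFA must remember the last 2 symbols (since which symbol is second-to-last isn't known until the input ends). Use one state per possible window of the last ≤2 symbols; accept from those whose window starts with `1`.
        0   1  
>  q0   q1  q2 
   q1   q3  q4 
   q2   q5  q6 
   q3   q3  q4 
   q4   q5  q6 
 * q5   q3  q4 
 * q6   q5  q6 
(> = start, * = accepting)

start=q0; accept=q5,q6; q0-0>q1; q0-1>q2; q1-0>q3; q1-1>q4; q2-0>q5; q2-1>q6; q3-0>q3; q3-1>q4; q4-0>q5; q4-1>q6; q5-0>q3; q5-1>q4; q6-0>q5; q6-1>q6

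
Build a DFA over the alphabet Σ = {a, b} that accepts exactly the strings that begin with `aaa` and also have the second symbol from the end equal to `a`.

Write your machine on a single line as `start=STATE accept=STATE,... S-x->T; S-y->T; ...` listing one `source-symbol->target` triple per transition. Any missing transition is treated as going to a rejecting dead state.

start=q0; accept=q7,q9; q0-a->q1; q0-b->q2; q1-a->q3; q1-b->q4; q2-a->q5; q2-b->q6; q3-a->q7; q3-b->q4; q4-a->q5; q4-b->q6; q5-a->q8; q5-b->q4; q6-a->q5; q6-b->q6; q7-a->q7; q7-b->q9; q8-a->q8; q8-b->q4; q9-a->q10; q9-b->q11; q10-a->q7; q10-b->q9; q11-a->q10; q11-b->q11

Handle the two conditions separately and then intersect. The first has 5 states tracking whether the input so far still matches the prefix `aaa`; the second has 7 states tracking the last 2 symbols read. A product state is a pair (one from each), accepting exactly when both do.
12 states suffice.
          a    b  
>  q0     q1   q2 
   q1     q3   q4 
   q2     q5   q6 
   q3     q7   q4 
   q4     q5   q6 
   q5     q8   q4 
   q6     q5   q6 
 * q7     q7   q9 
   q8     q8   q4 
 * q9    q10  q11 
   q10    q7   q9 
   q11   q10  q11 
(> = start, * = accepting)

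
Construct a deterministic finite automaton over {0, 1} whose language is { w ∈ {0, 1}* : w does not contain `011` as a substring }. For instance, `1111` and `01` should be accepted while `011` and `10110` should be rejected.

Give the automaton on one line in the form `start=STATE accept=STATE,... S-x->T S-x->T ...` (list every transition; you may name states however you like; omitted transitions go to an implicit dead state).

Track partial matches of the forbidden pattern `011`. State D is a dead state reached once `011` has occurred; every other state accepts. A means no part of `011` is currently matched.
With 4 states:
       0  1 
>* A   B  A 
 * B   B  C 
 * C   B  D 
   D   D  D 
(> = start, * = accepting)

start=A accept=A,B,C A-0->B A-1->A B-0->B B-1->C C-0->B C-1->D D-0->D D-1->D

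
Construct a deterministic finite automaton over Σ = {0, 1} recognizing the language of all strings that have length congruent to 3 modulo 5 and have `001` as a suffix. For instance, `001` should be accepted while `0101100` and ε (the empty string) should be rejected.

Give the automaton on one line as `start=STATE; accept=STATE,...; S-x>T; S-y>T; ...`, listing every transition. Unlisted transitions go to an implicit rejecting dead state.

Build one automaton per condition and run them in lockstep. The first has 5 states tracking the input length modulo 5; the second has 4 states tracking how much of the suffix `001` has currently been matched. A product state is a pair (one from each), accepting exactly when both do.
20 states suffice.
          0    1  
>  q0     q1   q2 
   q1     q3   q4 
   q2     q5   q4 
   q3     q6   q7 
   q4     q8   q9 
   q5     q6   q9 
   q6    q10  q11 
 * q7    q12  q13 
   q8    q10  q13 
   q9    q12  q13 
   q10   q14  q15 
   q11   q16   q0 
   q12   q14   q0 
   q13   q16   q0 
   q14   q17  q18 
   q15    q1   q2 
   q16   q17   q2 
   q17    q3  q19 
   q18    q5   q4 
   q19    q8   q9 
(> = start, * = accepting)

start=q0; accept=q7; q0-0>q1; q0-1>q2; q1-0>q3; q1-1>q4; q2-0>q5; q2-1>q4; q3-0>q6; q3-1>q7; q4-0>q8; q4-1>q9; q5-0>q6; q5-1>q9; q6-0>q10; q6-1>q11; q7-0>q12; q7-1>q13; q8-0>q10; q8-1>q13; q9-0>q12; q9-1>q13; q10-0>q14; q10-1>q15; q11-0>q16; q11-1>q0; q12-0>q14; q12-1>q0; q13-0>q16; q13-1>q0; q14-0>q17; q14-1>q18; q15-0>q1; q15-1>q2; q16-0>q17; q16-1>q2; q17-0>q3; q17-1>q19; q18-0>q5; q18-1>q4; q19-0>q8; q19-1>q9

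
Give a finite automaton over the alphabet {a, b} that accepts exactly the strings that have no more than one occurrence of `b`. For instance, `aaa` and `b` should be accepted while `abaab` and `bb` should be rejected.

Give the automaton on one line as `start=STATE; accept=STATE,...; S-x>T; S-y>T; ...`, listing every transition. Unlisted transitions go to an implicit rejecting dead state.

Only the number of `b`s matters, and only up to 2. Make a chain q0 → q1 → q2 advanced by each `b` (with q2 absorbing); every other symbol self-loops. The accepting set is {q0, q1}.
With 3 states:
        a   b  
>* q0   q0  q1 
 * q1   q1  q2 
   q2   q2  q2 
(> = start, * = accepting)

start=q0; accept=q0,q1; q0-a>q0; q0-b>q1; q1-a>q1; q1-b>q2; q2-a>q2; q2-b>q2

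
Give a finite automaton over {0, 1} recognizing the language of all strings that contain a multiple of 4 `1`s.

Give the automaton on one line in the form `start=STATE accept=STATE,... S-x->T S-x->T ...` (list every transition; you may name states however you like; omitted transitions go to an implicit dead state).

The only thing that matters is how many `1`s have appeared, reduced mod 4. Use one state per residue: A for 0, …, D for 3. Reading `1` moves to the next residue; anything else stays put. A is accepting.
A 4-state machine:
       0  1 
>* A   A  B 
   B   B  C 
   C   C  D 
   D   D  A 
(> = start, * = accepting)

start=A accept=A A-0->A A-1->B B-0->B B-1->C C-0->C C-1->D D-0->D D-1->A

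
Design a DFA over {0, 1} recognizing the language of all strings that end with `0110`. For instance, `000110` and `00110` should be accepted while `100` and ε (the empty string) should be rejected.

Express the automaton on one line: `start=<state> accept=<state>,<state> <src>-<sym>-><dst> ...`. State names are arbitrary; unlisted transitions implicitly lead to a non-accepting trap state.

Let each state record the length of the longest suffix of the input read so far that is also a prefix of `0110`. s1 means the last symbol is `0`; s2 means the last 2 symbols are `01`; s3 means the last 3 symbols are `011`; s4 means the last 4 symbols are `0110`. Accept only at s4, where the string currently ends in `0110`.
A 5-state machine:
        0   1  
>  s0   s1  s0 
   s1   s1  s2 
   s2   s1  s3 
   s3   s4  s0 
 * s4   s1  s2 
(> = start, * = accepting)

start=s0 accept=s4 s0-0->s1 s0-1->s0 s1-0->s1 s1-1->s2 s2-0->s1 s2-1->s3 s3-0->s4 s3-1->s0 s4-0->s1 s4-1->s2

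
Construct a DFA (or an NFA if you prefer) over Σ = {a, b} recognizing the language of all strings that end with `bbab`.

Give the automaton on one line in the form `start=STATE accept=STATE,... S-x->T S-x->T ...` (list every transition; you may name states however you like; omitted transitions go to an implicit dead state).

start=q0 accept=q4 q0-a->q0 q0-b->q1 q1-a->q0 q1-b->q2 q2-a->q3 q2-b->q2 q3-a->q0 q3-b->q4 q4-a->q0 q4-b->q2

Let each state record the length of the longest suffix of the input read so far that is also a prefix of `bbab`. q1 means the last symbol is `b`; q2 means the last 2 symbols are `bb`; q3 means the last 3 symbols are `bba`; q4 means the last 4 symbols are `bbab`. Accept only at q4, where the string currently ends in `bbab`.
5 states suffice.
        a   b  
>  q0   q0  q1 
   q1   q0  q2 
   q2   q3  q2 
   q3   q0  q4 
 * q4   q0  q2 
(> = start, * = accepting)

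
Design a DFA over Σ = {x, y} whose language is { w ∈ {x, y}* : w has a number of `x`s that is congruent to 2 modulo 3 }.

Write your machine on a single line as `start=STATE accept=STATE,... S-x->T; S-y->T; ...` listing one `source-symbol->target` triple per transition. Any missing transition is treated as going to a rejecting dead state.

start=A; accept=C; A-x->B; A-y->A; B-x->C; B-y->B; C-x->A; C-y->C

Keep the running count of `x`s modulo 3: each `x` advances along the cycle A → B → C → A while other symbols loop. Accept at C.
       x  y 
>  A   B  A 
   B   C  B 
 * C   A  C 
(> = start, * = accepting)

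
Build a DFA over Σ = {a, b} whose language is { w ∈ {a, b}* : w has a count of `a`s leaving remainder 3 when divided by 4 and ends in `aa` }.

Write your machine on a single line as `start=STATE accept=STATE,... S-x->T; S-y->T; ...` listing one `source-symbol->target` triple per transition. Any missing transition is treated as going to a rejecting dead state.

Build one automaton per condition and run them in lockstep. The first has 4 states tracking the count of `a`s modulo 4; the second has 3 states tracking how much of the suffix `aa` has currently been matched. A product state is a pair (one from each), accepting exactly when both do. After merging equivalent states the machine shrinks.
6 states suffice.
        a   b  
>  q0   q1  q0 
   q1   q2  q1 
   q2   q3  q4 
 * q3   q0  q5 
   q4   q5  q4 
   q5   q0  q5 
(> = start, * = accepting)

start=q0; accept=q3; q0-a->q1; q0-b->q0; q1-a->q2; q1-b->q1; q2-a->q3; q2-b->q4; q3-a->q0; q3-b->q5; q4-a->q5; q4-b->q4; q5-a->q0; q5-b->q5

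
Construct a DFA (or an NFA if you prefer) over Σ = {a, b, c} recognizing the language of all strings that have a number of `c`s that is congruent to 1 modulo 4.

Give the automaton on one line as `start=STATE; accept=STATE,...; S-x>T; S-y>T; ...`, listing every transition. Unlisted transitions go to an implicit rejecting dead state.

Keep the running count of `c`s modulo 4: each `c` advances along the cycle q0 → q1 → q2 → q3 → q0 while other symbols loop. Accept at q1.
4 states suffice.
        a   b   c  
>  q0   q0  q0  q1 
 * q1   q1  q1  q2 
   q2   q2  q2  q3 
   q3   q3  q3  q0 
(> = start, * = accepting)

start=q0; accept=q1; q0-a>q0; q0-b>q0; q0-c>q1; q1-a>q1; q1-b>q1; q1-c>q2; q2-a>q2; q2-b>q2; q2-c>q3; q3-a>q3; q3-b>q3; q3-c>q0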